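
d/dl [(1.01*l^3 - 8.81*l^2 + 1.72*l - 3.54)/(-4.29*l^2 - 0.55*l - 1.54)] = (-4.3329*l^4 - 1.111*l^3 + 7.5581*l^2 - 3.2384*l - 4.5958)/(18.4041*l^4 + 4.719*l^3 + 13.5157*l^2 + 1.694*l + 2.3716)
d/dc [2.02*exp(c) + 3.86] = 2.02*exp(c)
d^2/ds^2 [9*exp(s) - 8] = 9*exp(s)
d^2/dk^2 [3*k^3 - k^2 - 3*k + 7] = 18*k - 2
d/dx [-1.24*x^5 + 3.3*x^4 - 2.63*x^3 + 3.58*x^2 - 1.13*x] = -6.2*x^4 + 13.2*x^3 - 7.89*x^2 + 7.16*x - 1.13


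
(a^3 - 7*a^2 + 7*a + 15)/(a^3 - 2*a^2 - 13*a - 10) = (a - 3)/(a + 2)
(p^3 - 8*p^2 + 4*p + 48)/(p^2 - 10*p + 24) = p + 2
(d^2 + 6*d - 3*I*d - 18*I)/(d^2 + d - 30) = (d - 3*I)/(d - 5)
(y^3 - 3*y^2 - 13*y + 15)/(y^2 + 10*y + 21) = (y^2 - 6*y + 5)/(y + 7)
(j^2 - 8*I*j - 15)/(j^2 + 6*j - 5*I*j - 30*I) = (j - 3*I)/(j + 6)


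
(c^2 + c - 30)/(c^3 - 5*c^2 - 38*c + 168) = (c - 5)/(c^2 - 11*c + 28)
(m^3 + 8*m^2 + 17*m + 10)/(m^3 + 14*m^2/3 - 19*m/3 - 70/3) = 3*(m + 1)/(3*m - 7)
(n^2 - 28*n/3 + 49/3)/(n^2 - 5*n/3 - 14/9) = 3*(n - 7)/(3*n + 2)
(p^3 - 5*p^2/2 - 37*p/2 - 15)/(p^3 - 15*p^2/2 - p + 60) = (p + 1)/(p - 4)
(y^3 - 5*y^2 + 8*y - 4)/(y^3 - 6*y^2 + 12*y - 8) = (y - 1)/(y - 2)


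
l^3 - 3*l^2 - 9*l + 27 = (l - 3)^2*(l + 3)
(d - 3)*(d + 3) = d^2 - 9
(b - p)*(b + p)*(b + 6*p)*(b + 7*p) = b^4 + 13*b^3*p + 41*b^2*p^2 - 13*b*p^3 - 42*p^4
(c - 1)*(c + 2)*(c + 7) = c^3 + 8*c^2 + 5*c - 14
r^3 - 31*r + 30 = (r - 5)*(r - 1)*(r + 6)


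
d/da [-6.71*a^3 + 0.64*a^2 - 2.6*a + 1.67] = -20.13*a^2 + 1.28*a - 2.6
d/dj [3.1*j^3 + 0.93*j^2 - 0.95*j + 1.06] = 9.3*j^2 + 1.86*j - 0.95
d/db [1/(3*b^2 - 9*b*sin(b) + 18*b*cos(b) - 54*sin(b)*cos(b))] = (2*b*sin(b) + b*cos(b) - 2*b/3 + sin(b) - 2*cos(b) + 6*cos(2*b))/((b - 3*sin(b))^2*(b + 6*cos(b))^2)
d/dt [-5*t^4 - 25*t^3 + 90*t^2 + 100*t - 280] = -20*t^3 - 75*t^2 + 180*t + 100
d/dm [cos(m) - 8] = -sin(m)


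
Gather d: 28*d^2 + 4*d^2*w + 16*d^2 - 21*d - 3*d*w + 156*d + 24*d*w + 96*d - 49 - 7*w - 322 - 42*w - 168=d^2*(4*w + 44) + d*(21*w + 231) - 49*w - 539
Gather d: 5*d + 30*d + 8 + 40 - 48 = 35*d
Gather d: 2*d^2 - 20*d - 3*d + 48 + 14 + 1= 2*d^2 - 23*d + 63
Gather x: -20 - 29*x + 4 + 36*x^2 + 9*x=36*x^2 - 20*x - 16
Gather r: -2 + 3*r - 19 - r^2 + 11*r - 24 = -r^2 + 14*r - 45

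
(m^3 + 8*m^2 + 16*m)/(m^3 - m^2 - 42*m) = (m^2 + 8*m + 16)/(m^2 - m - 42)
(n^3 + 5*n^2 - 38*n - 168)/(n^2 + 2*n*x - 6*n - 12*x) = (n^2 + 11*n + 28)/(n + 2*x)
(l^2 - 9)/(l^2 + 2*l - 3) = (l - 3)/(l - 1)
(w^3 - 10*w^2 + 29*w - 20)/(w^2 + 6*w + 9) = (w^3 - 10*w^2 + 29*w - 20)/(w^2 + 6*w + 9)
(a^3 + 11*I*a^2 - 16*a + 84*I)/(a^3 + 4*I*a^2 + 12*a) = (a + 7*I)/a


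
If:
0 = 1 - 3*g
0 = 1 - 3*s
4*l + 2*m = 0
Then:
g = 1/3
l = -m/2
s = 1/3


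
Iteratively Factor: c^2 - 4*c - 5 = (c + 1)*(c - 5)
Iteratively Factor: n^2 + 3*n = (n + 3)*(n)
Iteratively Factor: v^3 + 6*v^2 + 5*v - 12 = (v + 4)*(v^2 + 2*v - 3) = (v - 1)*(v + 4)*(v + 3)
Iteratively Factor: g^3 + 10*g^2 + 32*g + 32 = (g + 4)*(g^2 + 6*g + 8) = (g + 2)*(g + 4)*(g + 4)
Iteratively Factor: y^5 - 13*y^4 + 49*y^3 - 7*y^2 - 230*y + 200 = (y - 5)*(y^4 - 8*y^3 + 9*y^2 + 38*y - 40) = (y - 5)^2*(y^3 - 3*y^2 - 6*y + 8) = (y - 5)^2*(y + 2)*(y^2 - 5*y + 4) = (y - 5)^2*(y - 1)*(y + 2)*(y - 4)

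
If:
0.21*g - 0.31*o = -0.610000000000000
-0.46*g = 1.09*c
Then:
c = 1.2258628221931 - 0.622979467016164*o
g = 1.47619047619048*o - 2.9047619047619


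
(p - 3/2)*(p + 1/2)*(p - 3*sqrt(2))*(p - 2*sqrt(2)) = p^4 - 5*sqrt(2)*p^3 - p^3 + 5*sqrt(2)*p^2 + 45*p^2/4 - 12*p + 15*sqrt(2)*p/4 - 9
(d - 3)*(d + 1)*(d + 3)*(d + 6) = d^4 + 7*d^3 - 3*d^2 - 63*d - 54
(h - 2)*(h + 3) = h^2 + h - 6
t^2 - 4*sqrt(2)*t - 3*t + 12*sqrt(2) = (t - 3)*(t - 4*sqrt(2))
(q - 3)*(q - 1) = q^2 - 4*q + 3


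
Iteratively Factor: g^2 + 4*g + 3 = (g + 3)*(g + 1)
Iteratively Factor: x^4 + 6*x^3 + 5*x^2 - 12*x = (x)*(x^3 + 6*x^2 + 5*x - 12) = x*(x - 1)*(x^2 + 7*x + 12) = x*(x - 1)*(x + 3)*(x + 4)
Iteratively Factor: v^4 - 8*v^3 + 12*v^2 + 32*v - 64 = (v - 2)*(v^3 - 6*v^2 + 32) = (v - 4)*(v - 2)*(v^2 - 2*v - 8) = (v - 4)*(v - 2)*(v + 2)*(v - 4)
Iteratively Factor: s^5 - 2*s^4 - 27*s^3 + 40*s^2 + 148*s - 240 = (s + 4)*(s^4 - 6*s^3 - 3*s^2 + 52*s - 60) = (s - 2)*(s + 4)*(s^3 - 4*s^2 - 11*s + 30) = (s - 2)^2*(s + 4)*(s^2 - 2*s - 15) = (s - 5)*(s - 2)^2*(s + 4)*(s + 3)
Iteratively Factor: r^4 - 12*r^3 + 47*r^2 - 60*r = (r - 3)*(r^3 - 9*r^2 + 20*r) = r*(r - 3)*(r^2 - 9*r + 20) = r*(r - 4)*(r - 3)*(r - 5)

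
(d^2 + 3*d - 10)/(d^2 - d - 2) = (d + 5)/(d + 1)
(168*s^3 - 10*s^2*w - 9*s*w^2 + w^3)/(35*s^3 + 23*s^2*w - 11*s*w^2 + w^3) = (24*s^2 + 2*s*w - w^2)/(5*s^2 + 4*s*w - w^2)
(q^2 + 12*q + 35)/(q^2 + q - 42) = (q + 5)/(q - 6)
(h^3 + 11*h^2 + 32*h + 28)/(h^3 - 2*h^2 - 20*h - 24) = (h + 7)/(h - 6)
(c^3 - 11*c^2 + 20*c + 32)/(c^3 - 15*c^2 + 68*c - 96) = (c + 1)/(c - 3)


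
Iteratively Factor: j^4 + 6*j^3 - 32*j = (j + 4)*(j^3 + 2*j^2 - 8*j) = (j + 4)^2*(j^2 - 2*j) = j*(j + 4)^2*(j - 2)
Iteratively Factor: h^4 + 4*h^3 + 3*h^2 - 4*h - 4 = (h + 2)*(h^3 + 2*h^2 - h - 2) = (h - 1)*(h + 2)*(h^2 + 3*h + 2) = (h - 1)*(h + 2)^2*(h + 1)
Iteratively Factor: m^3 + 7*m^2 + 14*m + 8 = (m + 1)*(m^2 + 6*m + 8) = (m + 1)*(m + 4)*(m + 2)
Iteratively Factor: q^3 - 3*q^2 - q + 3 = (q - 1)*(q^2 - 2*q - 3) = (q - 1)*(q + 1)*(q - 3)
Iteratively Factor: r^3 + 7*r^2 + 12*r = (r + 3)*(r^2 + 4*r) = (r + 3)*(r + 4)*(r)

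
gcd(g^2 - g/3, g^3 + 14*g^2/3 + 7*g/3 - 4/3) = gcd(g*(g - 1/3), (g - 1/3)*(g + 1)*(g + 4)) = g - 1/3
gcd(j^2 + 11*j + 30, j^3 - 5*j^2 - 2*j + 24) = 1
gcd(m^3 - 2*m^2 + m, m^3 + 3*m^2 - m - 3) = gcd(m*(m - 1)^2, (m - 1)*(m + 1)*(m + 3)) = m - 1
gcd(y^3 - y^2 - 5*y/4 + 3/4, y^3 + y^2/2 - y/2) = y^2 + y/2 - 1/2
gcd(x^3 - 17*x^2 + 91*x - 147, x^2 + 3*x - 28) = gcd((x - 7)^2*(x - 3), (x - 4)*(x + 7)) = 1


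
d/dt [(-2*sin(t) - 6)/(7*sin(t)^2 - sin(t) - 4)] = 2*(7*sin(t)^2 + 42*sin(t) + 1)*cos(t)/(-7*sin(t)^2 + sin(t) + 4)^2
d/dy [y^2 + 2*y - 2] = 2*y + 2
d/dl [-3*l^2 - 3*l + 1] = -6*l - 3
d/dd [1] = 0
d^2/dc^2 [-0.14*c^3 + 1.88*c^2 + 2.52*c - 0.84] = 3.76 - 0.84*c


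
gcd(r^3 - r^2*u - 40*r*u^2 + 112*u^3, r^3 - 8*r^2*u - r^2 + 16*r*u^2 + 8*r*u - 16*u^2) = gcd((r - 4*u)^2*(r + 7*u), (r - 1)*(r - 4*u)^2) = r^2 - 8*r*u + 16*u^2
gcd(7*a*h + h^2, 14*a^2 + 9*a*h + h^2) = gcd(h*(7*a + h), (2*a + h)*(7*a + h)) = 7*a + h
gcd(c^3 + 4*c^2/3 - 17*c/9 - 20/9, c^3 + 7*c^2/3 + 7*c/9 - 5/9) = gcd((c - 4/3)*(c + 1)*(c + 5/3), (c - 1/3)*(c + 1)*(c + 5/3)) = c^2 + 8*c/3 + 5/3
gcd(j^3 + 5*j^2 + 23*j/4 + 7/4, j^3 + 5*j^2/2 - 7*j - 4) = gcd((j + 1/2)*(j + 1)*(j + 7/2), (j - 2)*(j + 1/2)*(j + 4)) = j + 1/2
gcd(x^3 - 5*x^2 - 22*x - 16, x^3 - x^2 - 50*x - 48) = x^2 - 7*x - 8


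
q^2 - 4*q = q*(q - 4)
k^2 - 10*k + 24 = (k - 6)*(k - 4)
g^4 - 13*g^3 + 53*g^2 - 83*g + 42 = (g - 7)*(g - 3)*(g - 2)*(g - 1)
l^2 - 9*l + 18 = (l - 6)*(l - 3)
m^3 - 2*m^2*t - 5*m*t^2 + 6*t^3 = (m - 3*t)*(m - t)*(m + 2*t)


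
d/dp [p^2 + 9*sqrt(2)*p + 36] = 2*p + 9*sqrt(2)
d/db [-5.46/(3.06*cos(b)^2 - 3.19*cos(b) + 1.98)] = (17.4174 - 33.4152*cos(b))*sin(b)/(3.06*cos(b)^2 - 3.19*cos(b) + 1.98)^2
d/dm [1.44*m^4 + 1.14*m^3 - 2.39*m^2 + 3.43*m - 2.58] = 5.76*m^3 + 3.42*m^2 - 4.78*m + 3.43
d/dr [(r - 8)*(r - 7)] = 2*r - 15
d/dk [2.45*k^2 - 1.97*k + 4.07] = 4.9*k - 1.97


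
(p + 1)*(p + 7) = p^2 + 8*p + 7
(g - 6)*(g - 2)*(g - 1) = g^3 - 9*g^2 + 20*g - 12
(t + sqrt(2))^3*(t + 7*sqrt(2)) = t^4 + 10*sqrt(2)*t^3 + 48*t^2 + 44*sqrt(2)*t + 28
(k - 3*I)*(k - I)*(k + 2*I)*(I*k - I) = I*k^4 + 2*k^3 - I*k^3 - 2*k^2 + 5*I*k^2 + 6*k - 5*I*k - 6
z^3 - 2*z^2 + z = z*(z - 1)^2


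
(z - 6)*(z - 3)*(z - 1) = z^3 - 10*z^2 + 27*z - 18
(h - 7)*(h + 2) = h^2 - 5*h - 14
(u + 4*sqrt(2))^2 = u^2 + 8*sqrt(2)*u + 32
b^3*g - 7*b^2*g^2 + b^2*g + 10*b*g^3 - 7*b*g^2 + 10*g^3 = (b - 5*g)*(b - 2*g)*(b*g + g)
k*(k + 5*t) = k^2 + 5*k*t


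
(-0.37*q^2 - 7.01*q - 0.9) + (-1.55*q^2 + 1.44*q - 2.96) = -1.92*q^2 - 5.57*q - 3.86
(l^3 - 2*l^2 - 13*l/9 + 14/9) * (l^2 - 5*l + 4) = l^5 - 7*l^4 + 113*l^3/9 + 7*l^2/9 - 122*l/9 + 56/9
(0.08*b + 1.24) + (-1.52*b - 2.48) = -1.44*b - 1.24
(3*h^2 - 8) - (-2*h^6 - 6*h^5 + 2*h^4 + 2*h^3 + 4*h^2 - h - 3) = 2*h^6 + 6*h^5 - 2*h^4 - 2*h^3 - h^2 + h - 5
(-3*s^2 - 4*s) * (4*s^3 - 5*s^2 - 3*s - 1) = -12*s^5 - s^4 + 29*s^3 + 15*s^2 + 4*s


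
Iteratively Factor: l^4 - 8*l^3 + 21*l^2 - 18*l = (l - 3)*(l^3 - 5*l^2 + 6*l) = (l - 3)*(l - 2)*(l^2 - 3*l) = l*(l - 3)*(l - 2)*(l - 3)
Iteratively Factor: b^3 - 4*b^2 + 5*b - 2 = (b - 1)*(b^2 - 3*b + 2) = (b - 1)^2*(b - 2)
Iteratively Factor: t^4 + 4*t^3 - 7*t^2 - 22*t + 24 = (t - 2)*(t^3 + 6*t^2 + 5*t - 12) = (t - 2)*(t + 4)*(t^2 + 2*t - 3) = (t - 2)*(t - 1)*(t + 4)*(t + 3)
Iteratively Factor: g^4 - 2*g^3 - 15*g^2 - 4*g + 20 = (g - 5)*(g^3 + 3*g^2 - 4) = (g - 5)*(g + 2)*(g^2 + g - 2) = (g - 5)*(g + 2)^2*(g - 1)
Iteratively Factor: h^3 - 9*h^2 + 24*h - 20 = (h - 2)*(h^2 - 7*h + 10) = (h - 2)^2*(h - 5)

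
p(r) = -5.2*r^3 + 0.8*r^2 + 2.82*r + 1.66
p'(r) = -15.6*r^2 + 1.6*r + 2.82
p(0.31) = 2.46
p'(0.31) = 1.82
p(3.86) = -274.60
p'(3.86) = -223.44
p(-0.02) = 1.60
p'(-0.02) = 2.78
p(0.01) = 1.69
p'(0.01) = 2.83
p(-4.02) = 341.07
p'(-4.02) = -255.71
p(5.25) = -713.94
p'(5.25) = -418.76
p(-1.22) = 8.85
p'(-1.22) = -22.35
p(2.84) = -102.99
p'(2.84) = -118.46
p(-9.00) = 3831.88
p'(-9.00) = -1275.18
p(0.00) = 1.66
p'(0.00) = 2.82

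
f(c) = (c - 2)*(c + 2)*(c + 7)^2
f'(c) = (c - 2)*(c + 2)*(2*c + 14) + (c - 2)*(c + 7)^2 + (c + 2)*(c + 7)^2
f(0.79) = -204.86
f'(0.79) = 43.28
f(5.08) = 3182.13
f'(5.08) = 2009.45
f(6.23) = 6093.40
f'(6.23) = 3102.06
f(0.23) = -206.33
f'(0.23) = -33.03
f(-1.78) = -22.66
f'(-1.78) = -105.69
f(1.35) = -151.82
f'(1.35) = 151.89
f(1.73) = -76.75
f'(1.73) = 246.11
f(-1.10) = -97.12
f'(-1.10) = -109.50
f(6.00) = 5408.00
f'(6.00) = 2860.00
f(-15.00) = 14144.00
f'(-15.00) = -5456.00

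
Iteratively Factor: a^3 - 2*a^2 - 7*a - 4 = (a + 1)*(a^2 - 3*a - 4) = (a + 1)^2*(a - 4)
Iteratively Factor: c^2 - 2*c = (c - 2)*(c)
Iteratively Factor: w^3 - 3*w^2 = (w - 3)*(w^2) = w*(w - 3)*(w)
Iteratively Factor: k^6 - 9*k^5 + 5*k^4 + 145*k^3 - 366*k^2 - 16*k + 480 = (k - 5)*(k^5 - 4*k^4 - 15*k^3 + 70*k^2 - 16*k - 96) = (k - 5)*(k - 2)*(k^4 - 2*k^3 - 19*k^2 + 32*k + 48) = (k - 5)*(k - 2)*(k + 1)*(k^3 - 3*k^2 - 16*k + 48) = (k - 5)*(k - 2)*(k + 1)*(k + 4)*(k^2 - 7*k + 12) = (k - 5)*(k - 4)*(k - 2)*(k + 1)*(k + 4)*(k - 3)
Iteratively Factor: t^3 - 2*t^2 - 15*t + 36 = (t + 4)*(t^2 - 6*t + 9) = (t - 3)*(t + 4)*(t - 3)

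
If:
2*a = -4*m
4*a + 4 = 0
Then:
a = -1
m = 1/2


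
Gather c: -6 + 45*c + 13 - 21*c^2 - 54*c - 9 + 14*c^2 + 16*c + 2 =-7*c^2 + 7*c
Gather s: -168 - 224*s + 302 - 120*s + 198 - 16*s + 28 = 360 - 360*s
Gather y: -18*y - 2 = -18*y - 2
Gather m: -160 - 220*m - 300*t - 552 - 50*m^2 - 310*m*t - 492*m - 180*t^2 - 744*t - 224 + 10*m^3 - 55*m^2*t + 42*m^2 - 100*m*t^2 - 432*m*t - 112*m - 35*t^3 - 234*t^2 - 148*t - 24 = 10*m^3 + m^2*(-55*t - 8) + m*(-100*t^2 - 742*t - 824) - 35*t^3 - 414*t^2 - 1192*t - 960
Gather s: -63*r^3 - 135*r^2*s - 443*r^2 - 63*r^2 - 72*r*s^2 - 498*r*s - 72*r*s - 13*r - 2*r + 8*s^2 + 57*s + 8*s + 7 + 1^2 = -63*r^3 - 506*r^2 - 15*r + s^2*(8 - 72*r) + s*(-135*r^2 - 570*r + 65) + 8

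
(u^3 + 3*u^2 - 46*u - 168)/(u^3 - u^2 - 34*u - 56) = (u + 6)/(u + 2)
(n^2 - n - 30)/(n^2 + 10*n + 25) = (n - 6)/(n + 5)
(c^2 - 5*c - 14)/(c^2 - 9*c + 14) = (c + 2)/(c - 2)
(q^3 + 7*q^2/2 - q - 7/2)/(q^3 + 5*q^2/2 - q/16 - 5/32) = 16*(2*q^3 + 7*q^2 - 2*q - 7)/(32*q^3 + 80*q^2 - 2*q - 5)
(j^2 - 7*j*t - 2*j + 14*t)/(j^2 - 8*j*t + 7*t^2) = (2 - j)/(-j + t)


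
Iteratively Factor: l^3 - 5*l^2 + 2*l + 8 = (l + 1)*(l^2 - 6*l + 8) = (l - 2)*(l + 1)*(l - 4)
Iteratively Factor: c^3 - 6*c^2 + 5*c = (c - 5)*(c^2 - c) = (c - 5)*(c - 1)*(c)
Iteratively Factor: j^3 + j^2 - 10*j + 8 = (j + 4)*(j^2 - 3*j + 2) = (j - 2)*(j + 4)*(j - 1)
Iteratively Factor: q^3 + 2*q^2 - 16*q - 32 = (q - 4)*(q^2 + 6*q + 8) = (q - 4)*(q + 2)*(q + 4)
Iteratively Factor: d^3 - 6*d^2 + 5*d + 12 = (d + 1)*(d^2 - 7*d + 12) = (d - 3)*(d + 1)*(d - 4)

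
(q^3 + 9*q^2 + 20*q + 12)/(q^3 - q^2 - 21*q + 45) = (q^3 + 9*q^2 + 20*q + 12)/(q^3 - q^2 - 21*q + 45)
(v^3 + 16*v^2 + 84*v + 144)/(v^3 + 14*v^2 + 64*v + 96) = (v + 6)/(v + 4)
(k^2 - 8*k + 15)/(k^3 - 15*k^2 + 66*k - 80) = (k - 3)/(k^2 - 10*k + 16)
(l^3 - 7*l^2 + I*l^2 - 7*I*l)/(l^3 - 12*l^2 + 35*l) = (l + I)/(l - 5)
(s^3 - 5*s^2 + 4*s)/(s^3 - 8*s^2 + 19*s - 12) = s/(s - 3)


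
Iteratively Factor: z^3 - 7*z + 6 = (z - 1)*(z^2 + z - 6) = (z - 2)*(z - 1)*(z + 3)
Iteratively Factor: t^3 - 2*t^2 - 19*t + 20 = (t + 4)*(t^2 - 6*t + 5) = (t - 5)*(t + 4)*(t - 1)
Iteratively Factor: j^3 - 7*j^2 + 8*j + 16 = (j - 4)*(j^2 - 3*j - 4) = (j - 4)^2*(j + 1)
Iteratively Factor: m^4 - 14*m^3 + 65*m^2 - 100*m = (m - 5)*(m^3 - 9*m^2 + 20*m) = m*(m - 5)*(m^2 - 9*m + 20) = m*(m - 5)*(m - 4)*(m - 5)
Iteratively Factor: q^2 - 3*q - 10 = (q + 2)*(q - 5)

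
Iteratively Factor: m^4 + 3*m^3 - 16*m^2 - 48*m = (m - 4)*(m^3 + 7*m^2 + 12*m) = (m - 4)*(m + 3)*(m^2 + 4*m) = (m - 4)*(m + 3)*(m + 4)*(m)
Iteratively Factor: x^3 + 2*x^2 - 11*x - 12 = (x + 1)*(x^2 + x - 12) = (x + 1)*(x + 4)*(x - 3)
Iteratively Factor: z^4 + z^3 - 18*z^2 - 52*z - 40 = (z + 2)*(z^3 - z^2 - 16*z - 20) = (z + 2)^2*(z^2 - 3*z - 10) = (z + 2)^3*(z - 5)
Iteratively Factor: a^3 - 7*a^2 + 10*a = (a - 2)*(a^2 - 5*a) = (a - 5)*(a - 2)*(a)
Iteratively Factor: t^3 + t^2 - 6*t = (t)*(t^2 + t - 6) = t*(t - 2)*(t + 3)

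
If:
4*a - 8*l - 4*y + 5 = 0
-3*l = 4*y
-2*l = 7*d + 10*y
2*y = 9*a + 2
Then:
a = -35/102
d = 407/714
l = 37/51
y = -37/68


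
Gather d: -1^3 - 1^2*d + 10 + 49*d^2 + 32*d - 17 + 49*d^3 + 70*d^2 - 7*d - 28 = 49*d^3 + 119*d^2 + 24*d - 36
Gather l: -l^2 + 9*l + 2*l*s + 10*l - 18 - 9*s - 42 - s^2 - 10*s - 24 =-l^2 + l*(2*s + 19) - s^2 - 19*s - 84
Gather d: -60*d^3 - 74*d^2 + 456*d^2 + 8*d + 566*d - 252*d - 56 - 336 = -60*d^3 + 382*d^2 + 322*d - 392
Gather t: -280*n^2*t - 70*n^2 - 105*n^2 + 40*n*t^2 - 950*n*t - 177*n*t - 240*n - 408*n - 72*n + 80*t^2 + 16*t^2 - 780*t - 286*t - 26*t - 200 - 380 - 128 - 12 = -175*n^2 - 720*n + t^2*(40*n + 96) + t*(-280*n^2 - 1127*n - 1092) - 720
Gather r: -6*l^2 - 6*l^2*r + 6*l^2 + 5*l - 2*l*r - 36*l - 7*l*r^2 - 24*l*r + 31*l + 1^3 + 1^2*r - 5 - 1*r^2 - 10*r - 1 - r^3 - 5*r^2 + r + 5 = -r^3 + r^2*(-7*l - 6) + r*(-6*l^2 - 26*l - 8)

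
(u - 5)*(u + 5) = u^2 - 25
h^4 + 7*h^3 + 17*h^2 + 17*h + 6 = (h + 1)^2*(h + 2)*(h + 3)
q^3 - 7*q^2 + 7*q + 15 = (q - 5)*(q - 3)*(q + 1)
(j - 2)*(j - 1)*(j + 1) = j^3 - 2*j^2 - j + 2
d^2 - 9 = (d - 3)*(d + 3)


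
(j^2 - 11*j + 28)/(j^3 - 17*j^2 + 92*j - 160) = (j - 7)/(j^2 - 13*j + 40)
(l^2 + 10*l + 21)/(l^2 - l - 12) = (l + 7)/(l - 4)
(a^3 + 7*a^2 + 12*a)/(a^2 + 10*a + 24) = a*(a + 3)/(a + 6)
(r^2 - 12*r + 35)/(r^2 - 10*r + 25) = (r - 7)/(r - 5)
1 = 1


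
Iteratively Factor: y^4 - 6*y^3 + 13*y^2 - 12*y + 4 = (y - 2)*(y^3 - 4*y^2 + 5*y - 2) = (y - 2)*(y - 1)*(y^2 - 3*y + 2) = (y - 2)^2*(y - 1)*(y - 1)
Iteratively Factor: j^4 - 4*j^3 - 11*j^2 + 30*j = (j)*(j^3 - 4*j^2 - 11*j + 30) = j*(j - 2)*(j^2 - 2*j - 15) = j*(j - 2)*(j + 3)*(j - 5)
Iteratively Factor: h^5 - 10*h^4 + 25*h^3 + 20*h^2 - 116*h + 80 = (h - 1)*(h^4 - 9*h^3 + 16*h^2 + 36*h - 80) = (h - 4)*(h - 1)*(h^3 - 5*h^2 - 4*h + 20) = (h - 5)*(h - 4)*(h - 1)*(h^2 - 4) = (h - 5)*(h - 4)*(h - 2)*(h - 1)*(h + 2)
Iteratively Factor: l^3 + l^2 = (l)*(l^2 + l) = l^2*(l + 1)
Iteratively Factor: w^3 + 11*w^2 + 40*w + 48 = (w + 4)*(w^2 + 7*w + 12) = (w + 3)*(w + 4)*(w + 4)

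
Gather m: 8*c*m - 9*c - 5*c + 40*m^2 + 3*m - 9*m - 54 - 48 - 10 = -14*c + 40*m^2 + m*(8*c - 6) - 112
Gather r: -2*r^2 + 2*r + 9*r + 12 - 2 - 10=-2*r^2 + 11*r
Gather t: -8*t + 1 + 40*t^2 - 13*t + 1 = 40*t^2 - 21*t + 2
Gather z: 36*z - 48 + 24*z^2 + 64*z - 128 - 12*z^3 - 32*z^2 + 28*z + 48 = -12*z^3 - 8*z^2 + 128*z - 128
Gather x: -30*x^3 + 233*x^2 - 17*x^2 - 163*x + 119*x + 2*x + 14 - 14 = -30*x^3 + 216*x^2 - 42*x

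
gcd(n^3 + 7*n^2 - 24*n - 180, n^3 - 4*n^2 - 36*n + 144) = n + 6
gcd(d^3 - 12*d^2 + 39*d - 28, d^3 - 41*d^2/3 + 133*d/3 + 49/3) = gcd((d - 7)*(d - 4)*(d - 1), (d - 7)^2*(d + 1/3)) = d - 7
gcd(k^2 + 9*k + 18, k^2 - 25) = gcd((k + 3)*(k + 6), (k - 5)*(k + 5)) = 1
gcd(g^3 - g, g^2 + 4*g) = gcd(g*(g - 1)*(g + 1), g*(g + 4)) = g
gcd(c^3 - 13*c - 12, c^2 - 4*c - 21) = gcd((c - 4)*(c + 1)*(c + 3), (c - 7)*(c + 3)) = c + 3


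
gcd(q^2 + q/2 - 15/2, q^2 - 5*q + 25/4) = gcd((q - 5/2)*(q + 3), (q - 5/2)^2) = q - 5/2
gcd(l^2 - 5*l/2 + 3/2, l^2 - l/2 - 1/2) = l - 1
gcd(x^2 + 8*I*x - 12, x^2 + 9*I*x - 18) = x + 6*I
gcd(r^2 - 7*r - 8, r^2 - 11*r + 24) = r - 8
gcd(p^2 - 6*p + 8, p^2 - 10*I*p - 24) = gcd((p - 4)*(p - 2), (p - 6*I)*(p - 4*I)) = 1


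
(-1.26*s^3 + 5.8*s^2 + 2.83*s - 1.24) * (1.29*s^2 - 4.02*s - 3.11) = -1.6254*s^5 + 12.5472*s^4 - 15.7467*s^3 - 31.0142*s^2 - 3.8165*s + 3.8564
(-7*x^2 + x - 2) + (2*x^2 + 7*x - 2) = -5*x^2 + 8*x - 4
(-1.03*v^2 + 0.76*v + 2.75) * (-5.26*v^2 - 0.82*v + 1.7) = 5.4178*v^4 - 3.153*v^3 - 16.8392*v^2 - 0.963*v + 4.675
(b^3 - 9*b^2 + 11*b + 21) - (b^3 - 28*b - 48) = -9*b^2 + 39*b + 69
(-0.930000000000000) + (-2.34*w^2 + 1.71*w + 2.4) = -2.34*w^2 + 1.71*w + 1.47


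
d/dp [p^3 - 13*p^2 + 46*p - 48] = 3*p^2 - 26*p + 46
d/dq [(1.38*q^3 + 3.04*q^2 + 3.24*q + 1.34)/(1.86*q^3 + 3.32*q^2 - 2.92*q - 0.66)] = (8.88178419700125e-16*q^5 - 1.0728*q^4 - 20.112*q^3 - 29.8432*q^2 - 12.9104*q + 1.7744)/(3.4596*q^6 + 12.3504*q^5 + 0.159999999999998*q^4 - 21.844*q^3 + 4.144*q^2 + 3.8544*q + 0.4356)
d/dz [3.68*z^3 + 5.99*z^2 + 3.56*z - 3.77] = 11.04*z^2 + 11.98*z + 3.56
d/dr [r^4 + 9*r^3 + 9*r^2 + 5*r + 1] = 4*r^3 + 27*r^2 + 18*r + 5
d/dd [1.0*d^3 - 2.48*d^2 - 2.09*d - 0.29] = 3.0*d^2 - 4.96*d - 2.09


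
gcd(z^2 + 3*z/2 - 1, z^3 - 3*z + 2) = z + 2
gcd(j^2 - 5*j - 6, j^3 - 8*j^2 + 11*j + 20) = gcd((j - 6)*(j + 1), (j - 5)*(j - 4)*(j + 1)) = j + 1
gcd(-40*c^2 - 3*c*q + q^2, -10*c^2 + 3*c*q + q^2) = 5*c + q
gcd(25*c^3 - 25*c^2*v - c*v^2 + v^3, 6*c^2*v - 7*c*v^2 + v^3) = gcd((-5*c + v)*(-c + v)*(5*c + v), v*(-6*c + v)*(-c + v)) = -c + v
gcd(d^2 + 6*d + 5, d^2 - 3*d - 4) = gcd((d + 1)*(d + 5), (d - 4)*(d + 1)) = d + 1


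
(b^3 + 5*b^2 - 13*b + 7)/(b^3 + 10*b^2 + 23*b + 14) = (b^2 - 2*b + 1)/(b^2 + 3*b + 2)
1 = 1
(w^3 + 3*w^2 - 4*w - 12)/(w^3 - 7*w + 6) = (w + 2)/(w - 1)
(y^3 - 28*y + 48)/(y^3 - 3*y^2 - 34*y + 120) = (y - 2)/(y - 5)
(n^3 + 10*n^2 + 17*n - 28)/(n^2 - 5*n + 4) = (n^2 + 11*n + 28)/(n - 4)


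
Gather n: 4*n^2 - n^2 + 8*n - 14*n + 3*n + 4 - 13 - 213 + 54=3*n^2 - 3*n - 168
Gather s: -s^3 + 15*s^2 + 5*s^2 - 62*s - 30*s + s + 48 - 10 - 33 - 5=-s^3 + 20*s^2 - 91*s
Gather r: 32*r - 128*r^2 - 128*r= -128*r^2 - 96*r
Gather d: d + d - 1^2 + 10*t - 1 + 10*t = 2*d + 20*t - 2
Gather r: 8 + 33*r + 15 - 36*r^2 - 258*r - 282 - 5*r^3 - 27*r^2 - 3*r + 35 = -5*r^3 - 63*r^2 - 228*r - 224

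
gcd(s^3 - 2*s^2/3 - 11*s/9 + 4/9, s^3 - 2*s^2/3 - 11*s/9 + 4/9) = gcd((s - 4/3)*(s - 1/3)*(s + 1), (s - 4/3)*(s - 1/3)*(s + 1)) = s^3 - 2*s^2/3 - 11*s/9 + 4/9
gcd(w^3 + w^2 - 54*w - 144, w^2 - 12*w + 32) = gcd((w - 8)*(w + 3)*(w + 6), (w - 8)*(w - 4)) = w - 8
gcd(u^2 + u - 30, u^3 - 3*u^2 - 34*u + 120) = u^2 + u - 30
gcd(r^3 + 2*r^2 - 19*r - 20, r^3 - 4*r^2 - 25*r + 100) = r^2 + r - 20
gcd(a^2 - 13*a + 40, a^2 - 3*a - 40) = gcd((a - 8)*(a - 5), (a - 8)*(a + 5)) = a - 8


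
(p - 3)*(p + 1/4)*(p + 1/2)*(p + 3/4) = p^4 - 3*p^3/2 - 61*p^2/16 - 63*p/32 - 9/32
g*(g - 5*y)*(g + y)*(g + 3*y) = g^4 - g^3*y - 17*g^2*y^2 - 15*g*y^3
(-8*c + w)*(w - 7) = -8*c*w + 56*c + w^2 - 7*w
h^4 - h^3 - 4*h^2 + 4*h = h*(h - 2)*(h - 1)*(h + 2)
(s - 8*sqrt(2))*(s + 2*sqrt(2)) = s^2 - 6*sqrt(2)*s - 32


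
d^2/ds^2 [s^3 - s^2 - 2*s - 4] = 6*s - 2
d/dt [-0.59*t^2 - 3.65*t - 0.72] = -1.18*t - 3.65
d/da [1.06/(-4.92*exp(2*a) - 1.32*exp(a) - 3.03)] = (10.4304*exp(a) + 1.3992)*exp(a)/(4.92*exp(2*a) + 1.32*exp(a) + 3.03)^2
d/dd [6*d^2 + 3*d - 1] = 12*d + 3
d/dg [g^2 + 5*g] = 2*g + 5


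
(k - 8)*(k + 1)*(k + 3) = k^3 - 4*k^2 - 29*k - 24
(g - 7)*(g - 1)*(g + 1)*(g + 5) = g^4 - 2*g^3 - 36*g^2 + 2*g + 35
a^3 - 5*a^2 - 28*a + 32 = (a - 8)*(a - 1)*(a + 4)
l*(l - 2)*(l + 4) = l^3 + 2*l^2 - 8*l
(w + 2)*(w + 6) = w^2 + 8*w + 12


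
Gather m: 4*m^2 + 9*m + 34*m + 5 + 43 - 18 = 4*m^2 + 43*m + 30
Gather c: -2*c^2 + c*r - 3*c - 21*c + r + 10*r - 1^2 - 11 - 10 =-2*c^2 + c*(r - 24) + 11*r - 22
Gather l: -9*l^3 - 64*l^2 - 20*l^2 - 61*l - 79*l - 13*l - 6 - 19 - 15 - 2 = -9*l^3 - 84*l^2 - 153*l - 42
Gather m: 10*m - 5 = 10*m - 5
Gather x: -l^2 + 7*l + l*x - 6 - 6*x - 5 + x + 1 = -l^2 + 7*l + x*(l - 5) - 10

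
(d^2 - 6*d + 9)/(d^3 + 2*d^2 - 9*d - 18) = (d - 3)/(d^2 + 5*d + 6)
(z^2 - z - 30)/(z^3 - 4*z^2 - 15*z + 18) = (z + 5)/(z^2 + 2*z - 3)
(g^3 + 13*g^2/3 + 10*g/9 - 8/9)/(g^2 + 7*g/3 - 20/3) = (9*g^2 + 3*g - 2)/(3*(3*g - 5))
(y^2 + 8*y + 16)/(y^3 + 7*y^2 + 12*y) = (y + 4)/(y*(y + 3))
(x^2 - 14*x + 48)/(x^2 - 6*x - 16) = (x - 6)/(x + 2)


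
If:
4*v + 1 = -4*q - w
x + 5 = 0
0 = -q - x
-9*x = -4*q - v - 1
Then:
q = 5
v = -66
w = 243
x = -5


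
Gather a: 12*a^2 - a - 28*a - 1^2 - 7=12*a^2 - 29*a - 8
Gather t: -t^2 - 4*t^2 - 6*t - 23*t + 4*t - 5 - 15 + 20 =-5*t^2 - 25*t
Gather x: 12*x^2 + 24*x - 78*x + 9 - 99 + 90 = 12*x^2 - 54*x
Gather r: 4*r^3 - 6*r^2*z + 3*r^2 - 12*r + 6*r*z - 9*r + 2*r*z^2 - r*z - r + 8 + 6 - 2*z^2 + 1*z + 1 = 4*r^3 + r^2*(3 - 6*z) + r*(2*z^2 + 5*z - 22) - 2*z^2 + z + 15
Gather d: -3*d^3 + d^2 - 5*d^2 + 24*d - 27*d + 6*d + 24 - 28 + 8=-3*d^3 - 4*d^2 + 3*d + 4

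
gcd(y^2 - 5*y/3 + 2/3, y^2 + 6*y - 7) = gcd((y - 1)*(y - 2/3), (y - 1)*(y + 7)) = y - 1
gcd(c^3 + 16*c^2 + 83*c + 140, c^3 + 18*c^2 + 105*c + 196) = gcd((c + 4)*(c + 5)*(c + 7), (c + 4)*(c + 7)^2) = c^2 + 11*c + 28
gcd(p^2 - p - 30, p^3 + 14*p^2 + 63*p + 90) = p + 5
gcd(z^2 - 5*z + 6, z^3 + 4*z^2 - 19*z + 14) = z - 2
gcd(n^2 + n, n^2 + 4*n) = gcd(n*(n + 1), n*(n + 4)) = n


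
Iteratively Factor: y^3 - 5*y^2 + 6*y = (y - 2)*(y^2 - 3*y) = y*(y - 2)*(y - 3)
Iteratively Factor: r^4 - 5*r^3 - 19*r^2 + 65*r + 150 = (r - 5)*(r^3 - 19*r - 30) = (r - 5)*(r + 3)*(r^2 - 3*r - 10) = (r - 5)*(r + 2)*(r + 3)*(r - 5)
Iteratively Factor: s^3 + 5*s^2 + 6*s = (s)*(s^2 + 5*s + 6) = s*(s + 3)*(s + 2)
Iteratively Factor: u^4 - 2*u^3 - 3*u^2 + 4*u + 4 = (u + 1)*(u^3 - 3*u^2 + 4) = (u - 2)*(u + 1)*(u^2 - u - 2) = (u - 2)*(u + 1)^2*(u - 2)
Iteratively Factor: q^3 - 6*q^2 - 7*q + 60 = (q + 3)*(q^2 - 9*q + 20) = (q - 4)*(q + 3)*(q - 5)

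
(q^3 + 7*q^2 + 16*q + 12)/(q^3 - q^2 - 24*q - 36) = (q + 2)/(q - 6)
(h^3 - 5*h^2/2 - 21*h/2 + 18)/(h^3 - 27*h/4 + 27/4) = 2*(h - 4)/(2*h - 3)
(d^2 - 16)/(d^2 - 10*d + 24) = (d + 4)/(d - 6)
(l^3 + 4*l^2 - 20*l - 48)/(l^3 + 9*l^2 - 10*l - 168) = (l + 2)/(l + 7)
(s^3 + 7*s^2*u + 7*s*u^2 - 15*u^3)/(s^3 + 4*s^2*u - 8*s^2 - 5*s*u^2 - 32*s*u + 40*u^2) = (s + 3*u)/(s - 8)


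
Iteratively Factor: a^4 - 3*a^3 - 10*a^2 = (a - 5)*(a^3 + 2*a^2) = a*(a - 5)*(a^2 + 2*a) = a^2*(a - 5)*(a + 2)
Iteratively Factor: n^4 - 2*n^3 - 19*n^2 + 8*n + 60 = (n - 5)*(n^3 + 3*n^2 - 4*n - 12) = (n - 5)*(n - 2)*(n^2 + 5*n + 6) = (n - 5)*(n - 2)*(n + 2)*(n + 3)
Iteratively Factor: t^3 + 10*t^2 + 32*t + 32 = (t + 4)*(t^2 + 6*t + 8) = (t + 4)^2*(t + 2)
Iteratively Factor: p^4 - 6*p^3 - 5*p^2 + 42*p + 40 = (p - 4)*(p^3 - 2*p^2 - 13*p - 10) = (p - 4)*(p + 2)*(p^2 - 4*p - 5) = (p - 4)*(p + 1)*(p + 2)*(p - 5)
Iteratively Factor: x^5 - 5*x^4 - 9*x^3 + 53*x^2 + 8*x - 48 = (x - 4)*(x^4 - x^3 - 13*x^2 + x + 12) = (x - 4)^2*(x^3 + 3*x^2 - x - 3) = (x - 4)^2*(x - 1)*(x^2 + 4*x + 3) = (x - 4)^2*(x - 1)*(x + 3)*(x + 1)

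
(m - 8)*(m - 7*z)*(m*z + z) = m^3*z - 7*m^2*z^2 - 7*m^2*z + 49*m*z^2 - 8*m*z + 56*z^2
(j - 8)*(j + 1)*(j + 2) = j^3 - 5*j^2 - 22*j - 16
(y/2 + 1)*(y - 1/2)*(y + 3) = y^3/2 + 9*y^2/4 + 7*y/4 - 3/2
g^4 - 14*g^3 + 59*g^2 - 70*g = g*(g - 7)*(g - 5)*(g - 2)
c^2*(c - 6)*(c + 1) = c^4 - 5*c^3 - 6*c^2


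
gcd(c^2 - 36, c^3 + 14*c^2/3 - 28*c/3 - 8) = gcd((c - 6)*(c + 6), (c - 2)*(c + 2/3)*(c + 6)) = c + 6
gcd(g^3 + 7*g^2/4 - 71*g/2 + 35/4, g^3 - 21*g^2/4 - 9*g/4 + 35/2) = g - 5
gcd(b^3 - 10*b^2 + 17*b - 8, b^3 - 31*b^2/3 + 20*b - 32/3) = b^2 - 9*b + 8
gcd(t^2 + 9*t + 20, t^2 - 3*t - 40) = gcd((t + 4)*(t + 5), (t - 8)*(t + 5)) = t + 5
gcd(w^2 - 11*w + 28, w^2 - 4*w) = w - 4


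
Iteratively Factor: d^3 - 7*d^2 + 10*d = (d)*(d^2 - 7*d + 10) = d*(d - 5)*(d - 2)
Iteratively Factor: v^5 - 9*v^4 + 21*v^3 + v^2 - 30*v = (v - 5)*(v^4 - 4*v^3 + v^2 + 6*v) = (v - 5)*(v + 1)*(v^3 - 5*v^2 + 6*v) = (v - 5)*(v - 3)*(v + 1)*(v^2 - 2*v) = v*(v - 5)*(v - 3)*(v + 1)*(v - 2)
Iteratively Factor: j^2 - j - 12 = (j + 3)*(j - 4)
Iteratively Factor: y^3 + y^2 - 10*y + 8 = (y + 4)*(y^2 - 3*y + 2) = (y - 1)*(y + 4)*(y - 2)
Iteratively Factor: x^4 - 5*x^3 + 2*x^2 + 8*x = (x - 2)*(x^3 - 3*x^2 - 4*x) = (x - 2)*(x + 1)*(x^2 - 4*x) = x*(x - 2)*(x + 1)*(x - 4)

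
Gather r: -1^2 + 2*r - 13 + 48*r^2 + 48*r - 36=48*r^2 + 50*r - 50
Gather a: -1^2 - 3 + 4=0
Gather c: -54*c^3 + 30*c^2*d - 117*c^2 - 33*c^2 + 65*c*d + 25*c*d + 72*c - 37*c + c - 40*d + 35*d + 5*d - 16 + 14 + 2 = -54*c^3 + c^2*(30*d - 150) + c*(90*d + 36)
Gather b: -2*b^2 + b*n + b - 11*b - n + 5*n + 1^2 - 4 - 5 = -2*b^2 + b*(n - 10) + 4*n - 8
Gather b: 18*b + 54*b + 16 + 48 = 72*b + 64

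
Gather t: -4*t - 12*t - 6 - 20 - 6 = -16*t - 32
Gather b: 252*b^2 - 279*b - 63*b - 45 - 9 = 252*b^2 - 342*b - 54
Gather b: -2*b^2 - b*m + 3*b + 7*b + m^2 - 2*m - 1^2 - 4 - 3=-2*b^2 + b*(10 - m) + m^2 - 2*m - 8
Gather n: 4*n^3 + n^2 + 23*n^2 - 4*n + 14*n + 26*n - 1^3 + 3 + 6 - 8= 4*n^3 + 24*n^2 + 36*n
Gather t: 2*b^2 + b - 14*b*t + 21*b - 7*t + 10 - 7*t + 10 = 2*b^2 + 22*b + t*(-14*b - 14) + 20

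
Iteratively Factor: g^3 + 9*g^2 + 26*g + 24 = (g + 2)*(g^2 + 7*g + 12) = (g + 2)*(g + 4)*(g + 3)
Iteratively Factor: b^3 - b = (b)*(b^2 - 1) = b*(b - 1)*(b + 1)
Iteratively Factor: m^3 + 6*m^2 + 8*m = (m + 4)*(m^2 + 2*m) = m*(m + 4)*(m + 2)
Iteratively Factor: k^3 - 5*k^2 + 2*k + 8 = (k - 2)*(k^2 - 3*k - 4) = (k - 2)*(k + 1)*(k - 4)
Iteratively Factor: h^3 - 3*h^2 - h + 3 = (h - 3)*(h^2 - 1) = (h - 3)*(h - 1)*(h + 1)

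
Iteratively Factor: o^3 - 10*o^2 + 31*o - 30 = (o - 5)*(o^2 - 5*o + 6) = (o - 5)*(o - 2)*(o - 3)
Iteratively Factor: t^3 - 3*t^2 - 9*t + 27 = (t - 3)*(t^2 - 9) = (t - 3)*(t + 3)*(t - 3)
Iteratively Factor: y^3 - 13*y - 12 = (y + 3)*(y^2 - 3*y - 4) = (y - 4)*(y + 3)*(y + 1)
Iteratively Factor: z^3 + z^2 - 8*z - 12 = (z + 2)*(z^2 - z - 6) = (z - 3)*(z + 2)*(z + 2)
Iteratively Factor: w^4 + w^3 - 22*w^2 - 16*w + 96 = (w + 3)*(w^3 - 2*w^2 - 16*w + 32) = (w + 3)*(w + 4)*(w^2 - 6*w + 8) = (w - 4)*(w + 3)*(w + 4)*(w - 2)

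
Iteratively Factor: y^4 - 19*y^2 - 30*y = (y + 3)*(y^3 - 3*y^2 - 10*y) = (y - 5)*(y + 3)*(y^2 + 2*y) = (y - 5)*(y + 2)*(y + 3)*(y)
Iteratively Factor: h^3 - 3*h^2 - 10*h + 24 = (h - 2)*(h^2 - h - 12) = (h - 2)*(h + 3)*(h - 4)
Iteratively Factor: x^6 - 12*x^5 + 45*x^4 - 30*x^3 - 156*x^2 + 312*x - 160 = (x - 5)*(x^5 - 7*x^4 + 10*x^3 + 20*x^2 - 56*x + 32) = (x - 5)*(x + 2)*(x^4 - 9*x^3 + 28*x^2 - 36*x + 16) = (x - 5)*(x - 2)*(x + 2)*(x^3 - 7*x^2 + 14*x - 8) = (x - 5)*(x - 2)^2*(x + 2)*(x^2 - 5*x + 4) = (x - 5)*(x - 4)*(x - 2)^2*(x + 2)*(x - 1)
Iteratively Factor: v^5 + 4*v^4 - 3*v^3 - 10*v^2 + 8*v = (v + 2)*(v^4 + 2*v^3 - 7*v^2 + 4*v) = (v - 1)*(v + 2)*(v^3 + 3*v^2 - 4*v) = v*(v - 1)*(v + 2)*(v^2 + 3*v - 4) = v*(v - 1)^2*(v + 2)*(v + 4)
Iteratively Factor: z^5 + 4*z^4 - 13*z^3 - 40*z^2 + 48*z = (z + 4)*(z^4 - 13*z^2 + 12*z) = (z - 3)*(z + 4)*(z^3 + 3*z^2 - 4*z) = (z - 3)*(z + 4)^2*(z^2 - z) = z*(z - 3)*(z + 4)^2*(z - 1)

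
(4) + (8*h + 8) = 8*h + 12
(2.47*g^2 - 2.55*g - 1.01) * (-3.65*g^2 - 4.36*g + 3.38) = -9.0155*g^4 - 1.4617*g^3 + 23.1531*g^2 - 4.2154*g - 3.4138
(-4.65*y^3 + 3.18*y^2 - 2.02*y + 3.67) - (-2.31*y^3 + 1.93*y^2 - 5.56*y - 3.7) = -2.34*y^3 + 1.25*y^2 + 3.54*y + 7.37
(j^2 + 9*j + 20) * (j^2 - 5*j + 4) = j^4 + 4*j^3 - 21*j^2 - 64*j + 80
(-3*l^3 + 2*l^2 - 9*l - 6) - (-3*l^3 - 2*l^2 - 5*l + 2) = 4*l^2 - 4*l - 8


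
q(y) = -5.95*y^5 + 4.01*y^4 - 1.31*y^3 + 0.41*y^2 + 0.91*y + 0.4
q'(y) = -29.75*y^4 + 16.04*y^3 - 3.93*y^2 + 0.82*y + 0.91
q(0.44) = 0.82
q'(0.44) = 0.76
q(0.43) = 0.81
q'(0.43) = 0.79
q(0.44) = 0.82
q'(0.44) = 0.76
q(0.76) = 0.58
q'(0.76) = -3.62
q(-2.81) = 1322.60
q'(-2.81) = -2243.19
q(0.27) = 0.66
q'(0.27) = 1.00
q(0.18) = 0.57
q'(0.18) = 0.99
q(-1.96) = 241.34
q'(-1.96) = -575.62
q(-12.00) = 1566013.96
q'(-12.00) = -645187.97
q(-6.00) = 51756.82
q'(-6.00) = -42166.13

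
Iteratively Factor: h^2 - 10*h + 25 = (h - 5)*(h - 5)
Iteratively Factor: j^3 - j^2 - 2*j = (j - 2)*(j^2 + j) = (j - 2)*(j + 1)*(j)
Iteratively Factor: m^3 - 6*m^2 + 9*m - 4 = (m - 4)*(m^2 - 2*m + 1) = (m - 4)*(m - 1)*(m - 1)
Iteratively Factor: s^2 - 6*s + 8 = (s - 4)*(s - 2)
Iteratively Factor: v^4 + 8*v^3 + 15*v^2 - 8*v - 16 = (v - 1)*(v^3 + 9*v^2 + 24*v + 16) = (v - 1)*(v + 4)*(v^2 + 5*v + 4) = (v - 1)*(v + 1)*(v + 4)*(v + 4)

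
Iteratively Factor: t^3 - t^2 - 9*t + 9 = (t - 3)*(t^2 + 2*t - 3) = (t - 3)*(t + 3)*(t - 1)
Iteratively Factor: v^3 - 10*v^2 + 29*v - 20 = (v - 4)*(v^2 - 6*v + 5) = (v - 5)*(v - 4)*(v - 1)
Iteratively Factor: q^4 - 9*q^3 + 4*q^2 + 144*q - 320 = (q + 4)*(q^3 - 13*q^2 + 56*q - 80) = (q - 4)*(q + 4)*(q^2 - 9*q + 20) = (q - 5)*(q - 4)*(q + 4)*(q - 4)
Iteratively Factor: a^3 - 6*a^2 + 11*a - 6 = (a - 2)*(a^2 - 4*a + 3) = (a - 2)*(a - 1)*(a - 3)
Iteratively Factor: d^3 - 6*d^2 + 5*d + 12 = (d - 4)*(d^2 - 2*d - 3) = (d - 4)*(d - 3)*(d + 1)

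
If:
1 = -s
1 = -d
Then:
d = -1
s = -1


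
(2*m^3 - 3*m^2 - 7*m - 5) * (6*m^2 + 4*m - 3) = 12*m^5 - 10*m^4 - 60*m^3 - 49*m^2 + m + 15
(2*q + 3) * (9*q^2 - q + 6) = 18*q^3 + 25*q^2 + 9*q + 18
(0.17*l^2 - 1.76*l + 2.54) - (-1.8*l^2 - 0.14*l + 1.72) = 1.97*l^2 - 1.62*l + 0.82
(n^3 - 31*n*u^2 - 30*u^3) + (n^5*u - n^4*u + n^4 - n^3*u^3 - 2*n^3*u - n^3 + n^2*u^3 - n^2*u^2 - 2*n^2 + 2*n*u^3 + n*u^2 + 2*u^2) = n^5*u - n^4*u + n^4 - n^3*u^3 - 2*n^3*u + n^2*u^3 - n^2*u^2 - 2*n^2 + 2*n*u^3 - 30*n*u^2 - 30*u^3 + 2*u^2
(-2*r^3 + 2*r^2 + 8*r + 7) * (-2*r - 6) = 4*r^4 + 8*r^3 - 28*r^2 - 62*r - 42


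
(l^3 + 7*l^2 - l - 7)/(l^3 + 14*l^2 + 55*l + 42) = (l - 1)/(l + 6)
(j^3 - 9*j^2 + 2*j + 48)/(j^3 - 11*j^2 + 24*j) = (j + 2)/j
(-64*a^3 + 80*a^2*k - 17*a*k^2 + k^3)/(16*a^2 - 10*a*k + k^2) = (-8*a^2 + 9*a*k - k^2)/(2*a - k)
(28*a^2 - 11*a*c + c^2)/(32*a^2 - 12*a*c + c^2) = (7*a - c)/(8*a - c)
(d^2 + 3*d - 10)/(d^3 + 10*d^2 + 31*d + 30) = (d - 2)/(d^2 + 5*d + 6)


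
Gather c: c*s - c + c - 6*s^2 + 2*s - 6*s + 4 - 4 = c*s - 6*s^2 - 4*s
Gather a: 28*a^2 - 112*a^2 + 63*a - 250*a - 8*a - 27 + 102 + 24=-84*a^2 - 195*a + 99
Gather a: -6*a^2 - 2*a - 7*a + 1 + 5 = -6*a^2 - 9*a + 6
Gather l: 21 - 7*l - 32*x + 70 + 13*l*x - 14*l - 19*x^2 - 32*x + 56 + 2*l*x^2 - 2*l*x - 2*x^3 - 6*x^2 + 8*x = l*(2*x^2 + 11*x - 21) - 2*x^3 - 25*x^2 - 56*x + 147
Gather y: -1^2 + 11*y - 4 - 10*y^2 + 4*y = -10*y^2 + 15*y - 5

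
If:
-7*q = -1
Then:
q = 1/7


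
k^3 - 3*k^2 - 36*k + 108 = (k - 6)*(k - 3)*(k + 6)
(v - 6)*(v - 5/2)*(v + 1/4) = v^3 - 33*v^2/4 + 103*v/8 + 15/4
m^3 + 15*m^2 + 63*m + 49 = (m + 1)*(m + 7)^2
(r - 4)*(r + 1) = r^2 - 3*r - 4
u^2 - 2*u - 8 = (u - 4)*(u + 2)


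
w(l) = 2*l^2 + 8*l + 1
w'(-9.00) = -28.00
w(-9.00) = 91.00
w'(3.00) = 20.00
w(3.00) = 43.00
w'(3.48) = 21.92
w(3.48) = 53.06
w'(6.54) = 34.16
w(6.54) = 138.86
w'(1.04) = 12.16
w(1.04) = 11.48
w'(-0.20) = 7.20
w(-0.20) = -0.52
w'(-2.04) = -0.16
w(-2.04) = -7.00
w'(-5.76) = -15.04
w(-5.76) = 21.28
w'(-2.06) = -0.24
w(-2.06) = -6.99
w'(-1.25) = 3.00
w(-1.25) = -5.88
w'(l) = 4*l + 8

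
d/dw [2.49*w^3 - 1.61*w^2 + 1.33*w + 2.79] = 7.47*w^2 - 3.22*w + 1.33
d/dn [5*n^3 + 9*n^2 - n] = 15*n^2 + 18*n - 1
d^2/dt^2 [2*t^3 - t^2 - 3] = 12*t - 2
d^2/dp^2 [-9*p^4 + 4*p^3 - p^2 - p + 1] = -108*p^2 + 24*p - 2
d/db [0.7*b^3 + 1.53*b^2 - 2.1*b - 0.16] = 2.1*b^2 + 3.06*b - 2.1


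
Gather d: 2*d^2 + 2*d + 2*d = 2*d^2 + 4*d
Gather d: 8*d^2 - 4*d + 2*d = 8*d^2 - 2*d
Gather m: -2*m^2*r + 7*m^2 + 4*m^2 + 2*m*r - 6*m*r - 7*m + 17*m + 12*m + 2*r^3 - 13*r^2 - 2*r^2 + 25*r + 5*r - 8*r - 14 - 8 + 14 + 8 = m^2*(11 - 2*r) + m*(22 - 4*r) + 2*r^3 - 15*r^2 + 22*r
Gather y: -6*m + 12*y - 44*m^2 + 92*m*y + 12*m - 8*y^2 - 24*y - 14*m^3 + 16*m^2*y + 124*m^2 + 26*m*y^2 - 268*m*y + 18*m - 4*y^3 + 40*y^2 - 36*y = -14*m^3 + 80*m^2 + 24*m - 4*y^3 + y^2*(26*m + 32) + y*(16*m^2 - 176*m - 48)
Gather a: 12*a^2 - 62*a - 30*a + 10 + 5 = 12*a^2 - 92*a + 15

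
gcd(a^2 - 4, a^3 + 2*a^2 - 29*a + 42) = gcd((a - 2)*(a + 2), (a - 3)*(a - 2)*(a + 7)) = a - 2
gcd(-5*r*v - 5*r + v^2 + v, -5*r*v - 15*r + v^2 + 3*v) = 5*r - v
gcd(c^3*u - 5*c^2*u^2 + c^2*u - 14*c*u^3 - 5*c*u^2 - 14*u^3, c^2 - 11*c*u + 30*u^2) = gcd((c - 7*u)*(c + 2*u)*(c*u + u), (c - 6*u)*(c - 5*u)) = 1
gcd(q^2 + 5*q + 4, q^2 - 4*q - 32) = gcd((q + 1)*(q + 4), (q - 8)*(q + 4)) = q + 4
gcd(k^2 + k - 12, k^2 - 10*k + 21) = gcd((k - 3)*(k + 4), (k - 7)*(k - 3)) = k - 3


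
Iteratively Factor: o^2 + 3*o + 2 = (o + 1)*(o + 2)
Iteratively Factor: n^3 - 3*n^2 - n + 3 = (n + 1)*(n^2 - 4*n + 3) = (n - 1)*(n + 1)*(n - 3)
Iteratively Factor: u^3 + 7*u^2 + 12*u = (u + 3)*(u^2 + 4*u) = u*(u + 3)*(u + 4)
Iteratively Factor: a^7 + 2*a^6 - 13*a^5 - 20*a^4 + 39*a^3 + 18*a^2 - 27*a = (a + 3)*(a^6 - a^5 - 10*a^4 + 10*a^3 + 9*a^2 - 9*a) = a*(a + 3)*(a^5 - a^4 - 10*a^3 + 10*a^2 + 9*a - 9) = a*(a + 3)^2*(a^4 - 4*a^3 + 2*a^2 + 4*a - 3) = a*(a - 3)*(a + 3)^2*(a^3 - a^2 - a + 1) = a*(a - 3)*(a + 1)*(a + 3)^2*(a^2 - 2*a + 1) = a*(a - 3)*(a - 1)*(a + 1)*(a + 3)^2*(a - 1)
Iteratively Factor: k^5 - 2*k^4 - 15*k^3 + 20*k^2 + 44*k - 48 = (k - 2)*(k^4 - 15*k^2 - 10*k + 24) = (k - 4)*(k - 2)*(k^3 + 4*k^2 + k - 6) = (k - 4)*(k - 2)*(k + 2)*(k^2 + 2*k - 3) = (k - 4)*(k - 2)*(k + 2)*(k + 3)*(k - 1)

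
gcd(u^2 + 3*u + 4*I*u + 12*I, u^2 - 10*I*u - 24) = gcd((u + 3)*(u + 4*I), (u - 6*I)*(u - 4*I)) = 1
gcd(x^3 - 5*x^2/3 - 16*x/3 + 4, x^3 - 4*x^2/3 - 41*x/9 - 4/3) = x - 3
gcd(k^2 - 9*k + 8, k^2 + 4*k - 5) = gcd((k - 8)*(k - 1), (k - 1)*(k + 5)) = k - 1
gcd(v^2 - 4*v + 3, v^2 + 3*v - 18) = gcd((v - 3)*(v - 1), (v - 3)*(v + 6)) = v - 3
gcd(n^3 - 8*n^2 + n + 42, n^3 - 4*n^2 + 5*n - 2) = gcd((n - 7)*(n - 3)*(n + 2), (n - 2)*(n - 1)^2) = 1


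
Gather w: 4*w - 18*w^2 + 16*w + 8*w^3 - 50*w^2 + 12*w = 8*w^3 - 68*w^2 + 32*w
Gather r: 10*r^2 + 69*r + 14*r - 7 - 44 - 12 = 10*r^2 + 83*r - 63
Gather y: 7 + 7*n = 7*n + 7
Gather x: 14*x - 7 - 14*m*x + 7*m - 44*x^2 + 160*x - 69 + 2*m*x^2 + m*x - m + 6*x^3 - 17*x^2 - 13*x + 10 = 6*m + 6*x^3 + x^2*(2*m - 61) + x*(161 - 13*m) - 66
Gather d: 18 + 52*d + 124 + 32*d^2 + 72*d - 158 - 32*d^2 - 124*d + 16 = 0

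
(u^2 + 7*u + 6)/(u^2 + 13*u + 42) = (u + 1)/(u + 7)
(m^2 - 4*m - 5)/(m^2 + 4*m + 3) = (m - 5)/(m + 3)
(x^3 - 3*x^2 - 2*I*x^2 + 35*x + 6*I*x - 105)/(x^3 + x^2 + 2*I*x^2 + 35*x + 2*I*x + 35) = (x^3 - x^2*(3 + 2*I) + x*(35 + 6*I) - 105)/(x^3 + x^2*(1 + 2*I) + x*(35 + 2*I) + 35)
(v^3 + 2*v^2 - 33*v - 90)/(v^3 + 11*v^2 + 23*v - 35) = (v^2 - 3*v - 18)/(v^2 + 6*v - 7)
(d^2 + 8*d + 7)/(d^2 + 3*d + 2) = (d + 7)/(d + 2)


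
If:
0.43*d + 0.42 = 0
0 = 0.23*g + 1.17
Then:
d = -0.98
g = -5.09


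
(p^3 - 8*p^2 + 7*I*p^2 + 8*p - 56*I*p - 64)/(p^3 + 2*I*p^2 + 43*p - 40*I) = (p - 8)/(p - 5*I)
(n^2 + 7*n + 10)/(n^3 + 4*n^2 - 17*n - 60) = (n + 2)/(n^2 - n - 12)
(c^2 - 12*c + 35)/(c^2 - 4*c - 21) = (c - 5)/(c + 3)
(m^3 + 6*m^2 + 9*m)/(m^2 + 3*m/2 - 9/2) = 2*m*(m + 3)/(2*m - 3)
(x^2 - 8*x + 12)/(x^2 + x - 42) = (x - 2)/(x + 7)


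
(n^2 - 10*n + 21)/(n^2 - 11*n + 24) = (n - 7)/(n - 8)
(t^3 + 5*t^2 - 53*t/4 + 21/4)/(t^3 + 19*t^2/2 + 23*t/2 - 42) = (t - 1/2)/(t + 4)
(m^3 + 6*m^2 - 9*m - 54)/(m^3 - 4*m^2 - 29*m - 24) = (m^2 + 3*m - 18)/(m^2 - 7*m - 8)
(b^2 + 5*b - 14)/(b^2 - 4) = (b + 7)/(b + 2)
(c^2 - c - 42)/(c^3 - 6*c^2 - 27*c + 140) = (c + 6)/(c^2 + c - 20)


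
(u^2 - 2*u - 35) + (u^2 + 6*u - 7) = 2*u^2 + 4*u - 42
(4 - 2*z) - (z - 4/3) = 16/3 - 3*z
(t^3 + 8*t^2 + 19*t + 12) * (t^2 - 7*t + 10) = t^5 + t^4 - 27*t^3 - 41*t^2 + 106*t + 120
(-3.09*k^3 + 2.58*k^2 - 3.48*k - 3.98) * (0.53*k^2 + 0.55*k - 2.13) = -1.6377*k^5 - 0.3321*k^4 + 6.1563*k^3 - 9.5188*k^2 + 5.2234*k + 8.4774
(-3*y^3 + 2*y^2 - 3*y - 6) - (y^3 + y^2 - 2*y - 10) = -4*y^3 + y^2 - y + 4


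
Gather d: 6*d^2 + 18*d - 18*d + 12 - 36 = 6*d^2 - 24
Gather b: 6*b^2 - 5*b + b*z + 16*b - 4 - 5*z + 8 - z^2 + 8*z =6*b^2 + b*(z + 11) - z^2 + 3*z + 4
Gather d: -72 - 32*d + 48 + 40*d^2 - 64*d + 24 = 40*d^2 - 96*d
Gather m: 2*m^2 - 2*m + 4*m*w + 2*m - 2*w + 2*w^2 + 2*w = 2*m^2 + 4*m*w + 2*w^2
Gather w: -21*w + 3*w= -18*w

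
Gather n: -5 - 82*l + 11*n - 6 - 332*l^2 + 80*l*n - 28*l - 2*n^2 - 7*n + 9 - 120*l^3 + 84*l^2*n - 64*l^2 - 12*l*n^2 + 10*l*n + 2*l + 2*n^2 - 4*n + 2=-120*l^3 - 396*l^2 - 12*l*n^2 - 108*l + n*(84*l^2 + 90*l)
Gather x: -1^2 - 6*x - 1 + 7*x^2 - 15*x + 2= 7*x^2 - 21*x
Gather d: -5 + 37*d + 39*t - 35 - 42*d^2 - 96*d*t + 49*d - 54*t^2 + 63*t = -42*d^2 + d*(86 - 96*t) - 54*t^2 + 102*t - 40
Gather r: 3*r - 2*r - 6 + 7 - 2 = r - 1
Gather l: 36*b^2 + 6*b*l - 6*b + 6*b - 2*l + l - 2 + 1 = 36*b^2 + l*(6*b - 1) - 1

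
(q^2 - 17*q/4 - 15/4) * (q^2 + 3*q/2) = q^4 - 11*q^3/4 - 81*q^2/8 - 45*q/8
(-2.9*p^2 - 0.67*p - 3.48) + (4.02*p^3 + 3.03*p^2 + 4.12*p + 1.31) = 4.02*p^3 + 0.13*p^2 + 3.45*p - 2.17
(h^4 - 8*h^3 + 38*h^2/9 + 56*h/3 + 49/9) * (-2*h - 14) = -2*h^5 + 2*h^4 + 932*h^3/9 - 868*h^2/9 - 2450*h/9 - 686/9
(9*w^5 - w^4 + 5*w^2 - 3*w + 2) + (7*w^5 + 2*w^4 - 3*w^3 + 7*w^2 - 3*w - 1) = 16*w^5 + w^4 - 3*w^3 + 12*w^2 - 6*w + 1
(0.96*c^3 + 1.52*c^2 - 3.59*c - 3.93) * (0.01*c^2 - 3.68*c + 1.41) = 0.0096*c^5 - 3.5176*c^4 - 4.2759*c^3 + 15.3151*c^2 + 9.4005*c - 5.5413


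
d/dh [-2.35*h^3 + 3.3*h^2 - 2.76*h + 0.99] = -7.05*h^2 + 6.6*h - 2.76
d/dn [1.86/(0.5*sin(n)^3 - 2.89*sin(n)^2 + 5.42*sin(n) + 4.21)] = (-2.79*sin(n)^2 + 10.7508*sin(n) - 10.0812)*cos(n)/(0.5*sin(n)^3 - 2.89*sin(n)^2 + 5.42*sin(n) + 4.21)^2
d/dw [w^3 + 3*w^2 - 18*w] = 3*w^2 + 6*w - 18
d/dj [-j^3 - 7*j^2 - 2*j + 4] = -3*j^2 - 14*j - 2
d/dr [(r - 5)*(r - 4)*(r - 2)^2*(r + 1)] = 5*r^4 - 48*r^3 + 141*r^2 - 112*r - 36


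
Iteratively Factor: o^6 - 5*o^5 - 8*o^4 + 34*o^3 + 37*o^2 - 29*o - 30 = (o + 2)*(o^5 - 7*o^4 + 6*o^3 + 22*o^2 - 7*o - 15) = (o + 1)*(o + 2)*(o^4 - 8*o^3 + 14*o^2 + 8*o - 15) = (o - 1)*(o + 1)*(o + 2)*(o^3 - 7*o^2 + 7*o + 15) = (o - 5)*(o - 1)*(o + 1)*(o + 2)*(o^2 - 2*o - 3) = (o - 5)*(o - 3)*(o - 1)*(o + 1)*(o + 2)*(o + 1)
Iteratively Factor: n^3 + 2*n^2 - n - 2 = (n + 2)*(n^2 - 1) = (n + 1)*(n + 2)*(n - 1)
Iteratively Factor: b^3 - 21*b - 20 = (b + 1)*(b^2 - b - 20) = (b + 1)*(b + 4)*(b - 5)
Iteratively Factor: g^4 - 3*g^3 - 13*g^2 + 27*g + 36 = (g + 1)*(g^3 - 4*g^2 - 9*g + 36) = (g - 4)*(g + 1)*(g^2 - 9) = (g - 4)*(g - 3)*(g + 1)*(g + 3)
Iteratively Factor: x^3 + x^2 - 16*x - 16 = (x + 4)*(x^2 - 3*x - 4) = (x + 1)*(x + 4)*(x - 4)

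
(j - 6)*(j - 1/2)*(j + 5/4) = j^3 - 21*j^2/4 - 41*j/8 + 15/4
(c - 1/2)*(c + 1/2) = c^2 - 1/4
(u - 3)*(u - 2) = u^2 - 5*u + 6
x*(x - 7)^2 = x^3 - 14*x^2 + 49*x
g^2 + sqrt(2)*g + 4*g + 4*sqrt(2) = (g + 4)*(g + sqrt(2))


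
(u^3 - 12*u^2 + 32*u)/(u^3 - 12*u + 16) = u*(u^2 - 12*u + 32)/(u^3 - 12*u + 16)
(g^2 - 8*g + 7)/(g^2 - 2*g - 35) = (g - 1)/(g + 5)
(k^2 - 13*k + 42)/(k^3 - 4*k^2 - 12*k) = (k - 7)/(k*(k + 2))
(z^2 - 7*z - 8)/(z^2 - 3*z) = (z^2 - 7*z - 8)/(z*(z - 3))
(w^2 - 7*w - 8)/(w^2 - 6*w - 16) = (w + 1)/(w + 2)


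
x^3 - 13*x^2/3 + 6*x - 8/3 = (x - 2)*(x - 4/3)*(x - 1)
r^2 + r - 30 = (r - 5)*(r + 6)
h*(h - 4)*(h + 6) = h^3 + 2*h^2 - 24*h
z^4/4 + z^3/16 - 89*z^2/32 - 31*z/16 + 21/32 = (z/4 + 1/4)*(z - 7/2)*(z - 1/4)*(z + 3)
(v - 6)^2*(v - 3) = v^3 - 15*v^2 + 72*v - 108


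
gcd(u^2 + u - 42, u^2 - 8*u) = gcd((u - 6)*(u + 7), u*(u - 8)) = 1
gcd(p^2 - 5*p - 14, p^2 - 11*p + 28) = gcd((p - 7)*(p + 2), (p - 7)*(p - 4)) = p - 7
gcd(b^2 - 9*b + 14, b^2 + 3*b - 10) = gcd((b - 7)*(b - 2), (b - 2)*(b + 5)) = b - 2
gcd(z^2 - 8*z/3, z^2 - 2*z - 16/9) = z - 8/3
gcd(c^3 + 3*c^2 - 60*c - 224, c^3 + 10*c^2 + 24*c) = c + 4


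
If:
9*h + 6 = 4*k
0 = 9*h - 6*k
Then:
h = -2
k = -3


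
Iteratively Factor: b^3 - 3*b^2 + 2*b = (b - 2)*(b^2 - b) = b*(b - 2)*(b - 1)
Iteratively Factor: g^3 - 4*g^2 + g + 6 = (g + 1)*(g^2 - 5*g + 6) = (g - 3)*(g + 1)*(g - 2)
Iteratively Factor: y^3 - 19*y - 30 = (y - 5)*(y^2 + 5*y + 6) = (y - 5)*(y + 3)*(y + 2)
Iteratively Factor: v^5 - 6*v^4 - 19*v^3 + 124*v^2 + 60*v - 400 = (v + 2)*(v^4 - 8*v^3 - 3*v^2 + 130*v - 200) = (v + 2)*(v + 4)*(v^3 - 12*v^2 + 45*v - 50) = (v - 5)*(v + 2)*(v + 4)*(v^2 - 7*v + 10) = (v - 5)*(v - 2)*(v + 2)*(v + 4)*(v - 5)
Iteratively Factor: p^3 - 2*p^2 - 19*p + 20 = (p - 1)*(p^2 - p - 20) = (p - 1)*(p + 4)*(p - 5)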